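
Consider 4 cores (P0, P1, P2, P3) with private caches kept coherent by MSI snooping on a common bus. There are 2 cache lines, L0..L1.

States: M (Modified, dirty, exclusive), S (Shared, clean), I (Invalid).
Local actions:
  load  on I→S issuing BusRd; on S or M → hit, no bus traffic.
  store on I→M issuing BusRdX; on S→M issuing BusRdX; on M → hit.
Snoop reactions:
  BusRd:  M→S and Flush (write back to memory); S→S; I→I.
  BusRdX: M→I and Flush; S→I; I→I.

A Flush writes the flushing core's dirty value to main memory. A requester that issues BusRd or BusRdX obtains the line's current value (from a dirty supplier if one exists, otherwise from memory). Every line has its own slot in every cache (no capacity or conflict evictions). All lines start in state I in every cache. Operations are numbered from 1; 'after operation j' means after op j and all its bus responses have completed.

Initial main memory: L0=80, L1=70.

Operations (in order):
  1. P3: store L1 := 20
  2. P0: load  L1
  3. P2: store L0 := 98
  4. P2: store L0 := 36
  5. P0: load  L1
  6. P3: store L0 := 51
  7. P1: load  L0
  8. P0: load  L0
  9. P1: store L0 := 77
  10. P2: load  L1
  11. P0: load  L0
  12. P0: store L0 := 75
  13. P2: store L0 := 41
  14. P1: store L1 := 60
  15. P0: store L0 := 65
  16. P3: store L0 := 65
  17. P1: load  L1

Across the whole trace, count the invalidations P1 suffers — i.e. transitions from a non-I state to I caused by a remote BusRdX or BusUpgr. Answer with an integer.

step 1: P3: store L1 := 20  ⟶  IIIM  (L1)  txn=BusRdX  M[L1]=70
step 2: P0: load  L1  ⟶  SIIS  (L1)  txn=BusRd+Flush  M[L1]=20
step 3: P2: store L0 := 98  ⟶  IIMI  (L0)  txn=BusRdX  M[L0]=80
step 4: P2: store L0 := 36  ⟶  IIMI  (L0)  txn=∅  M[L0]=80
step 5: P0: load  L1  ⟶  SIIS  (L1)  txn=∅  M[L1]=20
step 6: P3: store L0 := 51  ⟶  IIIM  (L0)  txn=BusRdX+Flush  M[L0]=36
step 7: P1: load  L0  ⟶  ISIS  (L0)  txn=BusRd+Flush  M[L0]=51
step 8: P0: load  L0  ⟶  SSIS  (L0)  txn=BusRd  M[L0]=51
step 9: P1: store L0 := 77  ⟶  IMII  (L0)  txn=BusRdX  M[L0]=51
step 10: P2: load  L1  ⟶  SISS  (L1)  txn=BusRd  M[L1]=20
step 11: P0: load  L0  ⟶  SSII  (L0)  txn=BusRd+Flush  M[L0]=77
step 12: P0: store L0 := 75  ⟶  MIII  (L0)  txn=BusRdX  M[L0]=77
step 13: P2: store L0 := 41  ⟶  IIMI  (L0)  txn=BusRdX+Flush  M[L0]=75
step 14: P1: store L1 := 60  ⟶  IMII  (L1)  txn=BusRdX  M[L1]=20
step 15: P0: store L0 := 65  ⟶  MIII  (L0)  txn=BusRdX+Flush  M[L0]=41
step 16: P3: store L0 := 65  ⟶  IIIM  (L0)  txn=BusRdX+Flush  M[L0]=65
step 17: P1: load  L1  ⟶  IMII  (L1)  txn=∅  M[L1]=20

invalidations = 1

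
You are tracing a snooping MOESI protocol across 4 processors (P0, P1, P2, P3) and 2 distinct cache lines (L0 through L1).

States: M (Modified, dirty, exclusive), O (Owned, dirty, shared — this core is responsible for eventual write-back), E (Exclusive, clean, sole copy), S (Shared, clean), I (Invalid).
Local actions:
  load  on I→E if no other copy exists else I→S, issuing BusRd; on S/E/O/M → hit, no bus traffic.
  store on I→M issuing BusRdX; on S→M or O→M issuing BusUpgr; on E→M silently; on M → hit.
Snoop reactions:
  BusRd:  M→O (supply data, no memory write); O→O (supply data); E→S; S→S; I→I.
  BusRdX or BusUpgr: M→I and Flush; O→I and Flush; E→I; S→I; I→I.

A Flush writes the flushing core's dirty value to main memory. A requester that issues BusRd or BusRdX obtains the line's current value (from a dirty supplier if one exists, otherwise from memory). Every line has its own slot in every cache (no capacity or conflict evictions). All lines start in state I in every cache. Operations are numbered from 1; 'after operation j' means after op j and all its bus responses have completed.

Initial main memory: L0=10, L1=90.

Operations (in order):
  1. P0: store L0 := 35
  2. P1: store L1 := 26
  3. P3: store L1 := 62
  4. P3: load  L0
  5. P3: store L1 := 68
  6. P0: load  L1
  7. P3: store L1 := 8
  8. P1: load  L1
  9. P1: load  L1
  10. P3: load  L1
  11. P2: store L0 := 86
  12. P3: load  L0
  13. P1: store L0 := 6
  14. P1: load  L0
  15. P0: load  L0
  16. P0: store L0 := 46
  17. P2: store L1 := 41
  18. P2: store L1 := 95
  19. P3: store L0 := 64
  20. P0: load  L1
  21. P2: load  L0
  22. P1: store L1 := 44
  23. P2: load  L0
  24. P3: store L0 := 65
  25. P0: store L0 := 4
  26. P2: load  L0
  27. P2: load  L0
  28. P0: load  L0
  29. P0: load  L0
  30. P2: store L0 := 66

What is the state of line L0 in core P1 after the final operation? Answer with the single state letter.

state = I

step 1: P0: store L0 := 35  ⟶  MIII  (L0)  txn=BusRdX  M[L0]=10
step 2: P1: store L1 := 26  ⟶  IMII  (L1)  txn=BusRdX  M[L1]=90
step 3: P3: store L1 := 62  ⟶  IIIM  (L1)  txn=BusRdX+Flush  M[L1]=26
step 4: P3: load  L0  ⟶  OIIS  (L0)  txn=BusRd  M[L0]=10
step 5: P3: store L1 := 68  ⟶  IIIM  (L1)  txn=∅  M[L1]=26
step 6: P0: load  L1  ⟶  SIIO  (L1)  txn=BusRd  M[L1]=26
step 7: P3: store L1 := 8  ⟶  IIIM  (L1)  txn=BusUpgr  M[L1]=26
step 8: P1: load  L1  ⟶  ISIO  (L1)  txn=BusRd  M[L1]=26
step 9: P1: load  L1  ⟶  ISIO  (L1)  txn=∅  M[L1]=26
step 10: P3: load  L1  ⟶  ISIO  (L1)  txn=∅  M[L1]=26
step 11: P2: store L0 := 86  ⟶  IIMI  (L0)  txn=BusRdX+Flush  M[L0]=35
step 12: P3: load  L0  ⟶  IIOS  (L0)  txn=BusRd  M[L0]=35
step 13: P1: store L0 := 6  ⟶  IMII  (L0)  txn=BusRdX+Flush  M[L0]=86
step 14: P1: load  L0  ⟶  IMII  (L0)  txn=∅  M[L0]=86
step 15: P0: load  L0  ⟶  SOII  (L0)  txn=BusRd  M[L0]=86
step 16: P0: store L0 := 46  ⟶  MIII  (L0)  txn=BusUpgr+Flush  M[L0]=6
step 17: P2: store L1 := 41  ⟶  IIMI  (L1)  txn=BusRdX+Flush  M[L1]=8
step 18: P2: store L1 := 95  ⟶  IIMI  (L1)  txn=∅  M[L1]=8
step 19: P3: store L0 := 64  ⟶  IIIM  (L0)  txn=BusRdX+Flush  M[L0]=46
step 20: P0: load  L1  ⟶  SIOI  (L1)  txn=BusRd  M[L1]=8
step 21: P2: load  L0  ⟶  IISO  (L0)  txn=BusRd  M[L0]=46
step 22: P1: store L1 := 44  ⟶  IMII  (L1)  txn=BusRdX+Flush  M[L1]=95
step 23: P2: load  L0  ⟶  IISO  (L0)  txn=∅  M[L0]=46
step 24: P3: store L0 := 65  ⟶  IIIM  (L0)  txn=BusUpgr  M[L0]=46
step 25: P0: store L0 := 4  ⟶  MIII  (L0)  txn=BusRdX+Flush  M[L0]=65
step 26: P2: load  L0  ⟶  OISI  (L0)  txn=BusRd  M[L0]=65
step 27: P2: load  L0  ⟶  OISI  (L0)  txn=∅  M[L0]=65
step 28: P0: load  L0  ⟶  OISI  (L0)  txn=∅  M[L0]=65
step 29: P0: load  L0  ⟶  OISI  (L0)  txn=∅  M[L0]=65
step 30: P2: store L0 := 66  ⟶  IIMI  (L0)  txn=BusUpgr+Flush  M[L0]=4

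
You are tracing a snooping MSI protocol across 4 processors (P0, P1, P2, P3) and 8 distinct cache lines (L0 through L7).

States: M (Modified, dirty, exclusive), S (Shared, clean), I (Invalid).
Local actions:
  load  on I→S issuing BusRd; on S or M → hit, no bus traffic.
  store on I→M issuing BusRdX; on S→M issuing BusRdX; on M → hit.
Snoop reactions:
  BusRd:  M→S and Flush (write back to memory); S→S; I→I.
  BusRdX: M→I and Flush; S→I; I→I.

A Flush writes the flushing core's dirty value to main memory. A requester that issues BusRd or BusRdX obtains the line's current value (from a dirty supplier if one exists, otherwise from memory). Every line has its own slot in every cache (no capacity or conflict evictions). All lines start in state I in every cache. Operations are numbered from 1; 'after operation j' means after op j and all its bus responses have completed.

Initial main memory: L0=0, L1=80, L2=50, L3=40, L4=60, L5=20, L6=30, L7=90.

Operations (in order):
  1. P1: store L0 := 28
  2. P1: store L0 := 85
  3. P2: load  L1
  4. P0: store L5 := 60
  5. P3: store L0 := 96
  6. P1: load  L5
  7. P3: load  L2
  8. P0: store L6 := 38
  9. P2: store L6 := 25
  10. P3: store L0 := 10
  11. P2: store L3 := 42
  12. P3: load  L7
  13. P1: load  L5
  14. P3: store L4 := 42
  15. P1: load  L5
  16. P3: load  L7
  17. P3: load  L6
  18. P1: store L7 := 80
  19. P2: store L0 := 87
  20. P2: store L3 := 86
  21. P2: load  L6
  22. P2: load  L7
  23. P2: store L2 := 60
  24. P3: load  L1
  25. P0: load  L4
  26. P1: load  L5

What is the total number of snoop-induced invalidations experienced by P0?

invalidations = 1

  op1 P1: store L0 := 28 → I/M/I/I on L0; bus BusRdX; mem=0
  op2 P1: store L0 := 85 → I/M/I/I on L0; bus (none); mem=0
  op3 P2: load  L1 → I/I/S/I on L1; bus BusRd; mem=80
  op4 P0: store L5 := 60 → M/I/I/I on L5; bus BusRdX; mem=20
  op5 P3: store L0 := 96 → I/I/I/M on L0; bus BusRdX Flush; mem=85
  op6 P1: load  L5 → S/S/I/I on L5; bus BusRd Flush; mem=60
  op7 P3: load  L2 → I/I/I/S on L2; bus BusRd; mem=50
  op8 P0: store L6 := 38 → M/I/I/I on L6; bus BusRdX; mem=30
  op9 P2: store L6 := 25 → I/I/M/I on L6; bus BusRdX Flush; mem=38
  op10 P3: store L0 := 10 → I/I/I/M on L0; bus (none); mem=85
  op11 P2: store L3 := 42 → I/I/M/I on L3; bus BusRdX; mem=40
  op12 P3: load  L7 → I/I/I/S on L7; bus BusRd; mem=90
  op13 P1: load  L5 → S/S/I/I on L5; bus (none); mem=60
  op14 P3: store L4 := 42 → I/I/I/M on L4; bus BusRdX; mem=60
  op15 P1: load  L5 → S/S/I/I on L5; bus (none); mem=60
  op16 P3: load  L7 → I/I/I/S on L7; bus (none); mem=90
  op17 P3: load  L6 → I/I/S/S on L6; bus BusRd Flush; mem=25
  op18 P1: store L7 := 80 → I/M/I/I on L7; bus BusRdX; mem=90
  op19 P2: store L0 := 87 → I/I/M/I on L0; bus BusRdX Flush; mem=10
  op20 P2: store L3 := 86 → I/I/M/I on L3; bus (none); mem=40
  op21 P2: load  L6 → I/I/S/S on L6; bus (none); mem=25
  op22 P2: load  L7 → I/S/S/I on L7; bus BusRd Flush; mem=80
  op23 P2: store L2 := 60 → I/I/M/I on L2; bus BusRdX; mem=50
  op24 P3: load  L1 → I/I/S/S on L1; bus BusRd; mem=80
  op25 P0: load  L4 → S/I/I/S on L4; bus BusRd Flush; mem=42
  op26 P1: load  L5 → S/S/I/I on L5; bus (none); mem=60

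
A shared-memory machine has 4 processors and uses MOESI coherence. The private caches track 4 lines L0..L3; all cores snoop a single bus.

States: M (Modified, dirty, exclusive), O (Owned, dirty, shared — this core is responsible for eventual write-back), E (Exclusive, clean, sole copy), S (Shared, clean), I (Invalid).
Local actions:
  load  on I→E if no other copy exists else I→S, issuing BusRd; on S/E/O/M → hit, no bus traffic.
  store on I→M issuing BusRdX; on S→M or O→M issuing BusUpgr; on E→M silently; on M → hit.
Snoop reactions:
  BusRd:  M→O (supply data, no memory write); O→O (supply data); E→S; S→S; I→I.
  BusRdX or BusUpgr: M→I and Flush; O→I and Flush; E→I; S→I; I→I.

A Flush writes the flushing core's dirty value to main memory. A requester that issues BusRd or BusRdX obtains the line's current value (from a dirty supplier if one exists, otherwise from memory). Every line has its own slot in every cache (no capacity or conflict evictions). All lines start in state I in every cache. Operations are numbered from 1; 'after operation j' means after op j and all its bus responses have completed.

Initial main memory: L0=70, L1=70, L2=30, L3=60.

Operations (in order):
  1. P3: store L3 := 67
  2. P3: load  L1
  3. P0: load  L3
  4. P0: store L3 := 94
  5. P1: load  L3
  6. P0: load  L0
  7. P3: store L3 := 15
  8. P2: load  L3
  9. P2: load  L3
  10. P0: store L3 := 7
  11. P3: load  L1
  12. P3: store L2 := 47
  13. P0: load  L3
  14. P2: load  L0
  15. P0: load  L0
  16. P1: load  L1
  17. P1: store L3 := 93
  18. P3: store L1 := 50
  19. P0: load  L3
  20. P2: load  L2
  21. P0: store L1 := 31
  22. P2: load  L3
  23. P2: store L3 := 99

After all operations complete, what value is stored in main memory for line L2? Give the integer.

memory[L2] = 30

1. P3: store L3 := 67  bus=[BusRdX]  L3: P0=I P1=I P2=I P3=M  mem[L3]=60
2. P3: load  L1  bus=[BusRd]  L1: P0=I P1=I P2=I P3=E  mem[L1]=70
3. P0: load  L3  bus=[BusRd]  L3: P0=S P1=I P2=I P3=O  mem[L3]=60
4. P0: store L3 := 94  bus=[BusUpgr,Flush]  L3: P0=M P1=I P2=I P3=I  mem[L3]=67
5. P1: load  L3  bus=[BusRd]  L3: P0=O P1=S P2=I P3=I  mem[L3]=67
6. P0: load  L0  bus=[BusRd]  L0: P0=E P1=I P2=I P3=I  mem[L0]=70
7. P3: store L3 := 15  bus=[BusRdX,Flush]  L3: P0=I P1=I P2=I P3=M  mem[L3]=94
8. P2: load  L3  bus=[BusRd]  L3: P0=I P1=I P2=S P3=O  mem[L3]=94
9. P2: load  L3  bus=[-]  L3: P0=I P1=I P2=S P3=O  mem[L3]=94
10. P0: store L3 := 7  bus=[BusRdX,Flush]  L3: P0=M P1=I P2=I P3=I  mem[L3]=15
11. P3: load  L1  bus=[-]  L1: P0=I P1=I P2=I P3=E  mem[L1]=70
12. P3: store L2 := 47  bus=[BusRdX]  L2: P0=I P1=I P2=I P3=M  mem[L2]=30
13. P0: load  L3  bus=[-]  L3: P0=M P1=I P2=I P3=I  mem[L3]=15
14. P2: load  L0  bus=[BusRd]  L0: P0=S P1=I P2=S P3=I  mem[L0]=70
15. P0: load  L0  bus=[-]  L0: P0=S P1=I P2=S P3=I  mem[L0]=70
16. P1: load  L1  bus=[BusRd]  L1: P0=I P1=S P2=I P3=S  mem[L1]=70
17. P1: store L3 := 93  bus=[BusRdX,Flush]  L3: P0=I P1=M P2=I P3=I  mem[L3]=7
18. P3: store L1 := 50  bus=[BusUpgr]  L1: P0=I P1=I P2=I P3=M  mem[L1]=70
19. P0: load  L3  bus=[BusRd]  L3: P0=S P1=O P2=I P3=I  mem[L3]=7
20. P2: load  L2  bus=[BusRd]  L2: P0=I P1=I P2=S P3=O  mem[L2]=30
21. P0: store L1 := 31  bus=[BusRdX,Flush]  L1: P0=M P1=I P2=I P3=I  mem[L1]=50
22. P2: load  L3  bus=[BusRd]  L3: P0=S P1=O P2=S P3=I  mem[L3]=7
23. P2: store L3 := 99  bus=[BusUpgr,Flush]  L3: P0=I P1=I P2=M P3=I  mem[L3]=93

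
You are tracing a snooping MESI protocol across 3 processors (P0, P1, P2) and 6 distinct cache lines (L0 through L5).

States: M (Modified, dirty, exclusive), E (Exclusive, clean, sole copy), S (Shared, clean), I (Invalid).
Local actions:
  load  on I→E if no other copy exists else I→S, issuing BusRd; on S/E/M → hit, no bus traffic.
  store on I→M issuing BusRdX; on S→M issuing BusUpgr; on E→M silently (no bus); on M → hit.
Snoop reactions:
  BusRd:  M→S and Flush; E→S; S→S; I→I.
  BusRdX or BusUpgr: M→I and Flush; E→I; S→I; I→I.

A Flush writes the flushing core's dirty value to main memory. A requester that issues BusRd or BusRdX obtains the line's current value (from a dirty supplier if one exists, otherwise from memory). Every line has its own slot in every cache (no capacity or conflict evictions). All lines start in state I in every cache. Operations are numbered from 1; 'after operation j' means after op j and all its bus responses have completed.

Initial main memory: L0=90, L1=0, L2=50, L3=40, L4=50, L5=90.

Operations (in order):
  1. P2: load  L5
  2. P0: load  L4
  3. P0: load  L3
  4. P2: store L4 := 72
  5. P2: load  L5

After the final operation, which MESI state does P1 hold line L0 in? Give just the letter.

state = I

[1] P2: load  L5 | P0:I, P1:I, P2:E(90) | bus: BusRd
[2] P0: load  L4 | P0:E(50), P1:I, P2:I | bus: BusRd
[3] P0: load  L3 | P0:E(40), P1:I, P2:I | bus: BusRd
[4] P2: store L4 := 72 | P0:I, P1:I, P2:M(72) | bus: BusRdX
[5] P2: load  L5 | P0:I, P1:I, P2:E(90) | bus: none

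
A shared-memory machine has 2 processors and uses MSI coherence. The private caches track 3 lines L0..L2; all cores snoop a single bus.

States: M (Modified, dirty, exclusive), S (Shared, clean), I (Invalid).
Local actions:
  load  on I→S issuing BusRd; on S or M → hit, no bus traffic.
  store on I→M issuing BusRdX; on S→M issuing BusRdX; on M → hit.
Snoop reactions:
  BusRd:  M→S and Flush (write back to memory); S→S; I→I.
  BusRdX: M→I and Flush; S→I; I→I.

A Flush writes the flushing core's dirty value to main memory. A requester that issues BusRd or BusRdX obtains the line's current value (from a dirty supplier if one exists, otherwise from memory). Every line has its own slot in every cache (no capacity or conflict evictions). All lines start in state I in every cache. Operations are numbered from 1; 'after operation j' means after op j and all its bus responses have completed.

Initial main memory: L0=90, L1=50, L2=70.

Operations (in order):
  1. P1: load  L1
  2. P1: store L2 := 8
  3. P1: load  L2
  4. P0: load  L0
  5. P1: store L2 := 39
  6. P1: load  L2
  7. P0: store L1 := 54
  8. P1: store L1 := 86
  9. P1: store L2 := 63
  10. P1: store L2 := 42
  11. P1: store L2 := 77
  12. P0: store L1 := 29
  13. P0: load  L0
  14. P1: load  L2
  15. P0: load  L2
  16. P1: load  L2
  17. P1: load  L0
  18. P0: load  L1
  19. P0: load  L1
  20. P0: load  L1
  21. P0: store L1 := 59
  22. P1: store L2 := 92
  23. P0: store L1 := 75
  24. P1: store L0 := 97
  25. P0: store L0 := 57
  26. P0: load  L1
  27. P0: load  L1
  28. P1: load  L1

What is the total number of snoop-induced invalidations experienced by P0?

1. P1: load  L1  bus=[BusRd]  L1: P0=I P1=S  mem[L1]=50
2. P1: store L2 := 8  bus=[BusRdX]  L2: P0=I P1=M  mem[L2]=70
3. P1: load  L2  bus=[-]  L2: P0=I P1=M  mem[L2]=70
4. P0: load  L0  bus=[BusRd]  L0: P0=S P1=I  mem[L0]=90
5. P1: store L2 := 39  bus=[-]  L2: P0=I P1=M  mem[L2]=70
6. P1: load  L2  bus=[-]  L2: P0=I P1=M  mem[L2]=70
7. P0: store L1 := 54  bus=[BusRdX]  L1: P0=M P1=I  mem[L1]=50
8. P1: store L1 := 86  bus=[BusRdX,Flush]  L1: P0=I P1=M  mem[L1]=54
9. P1: store L2 := 63  bus=[-]  L2: P0=I P1=M  mem[L2]=70
10. P1: store L2 := 42  bus=[-]  L2: P0=I P1=M  mem[L2]=70
11. P1: store L2 := 77  bus=[-]  L2: P0=I P1=M  mem[L2]=70
12. P0: store L1 := 29  bus=[BusRdX,Flush]  L1: P0=M P1=I  mem[L1]=86
13. P0: load  L0  bus=[-]  L0: P0=S P1=I  mem[L0]=90
14. P1: load  L2  bus=[-]  L2: P0=I P1=M  mem[L2]=70
15. P0: load  L2  bus=[BusRd,Flush]  L2: P0=S P1=S  mem[L2]=77
16. P1: load  L2  bus=[-]  L2: P0=S P1=S  mem[L2]=77
17. P1: load  L0  bus=[BusRd]  L0: P0=S P1=S  mem[L0]=90
18. P0: load  L1  bus=[-]  L1: P0=M P1=I  mem[L1]=86
19. P0: load  L1  bus=[-]  L1: P0=M P1=I  mem[L1]=86
20. P0: load  L1  bus=[-]  L1: P0=M P1=I  mem[L1]=86
21. P0: store L1 := 59  bus=[-]  L1: P0=M P1=I  mem[L1]=86
22. P1: store L2 := 92  bus=[BusRdX]  L2: P0=I P1=M  mem[L2]=77
23. P0: store L1 := 75  bus=[-]  L1: P0=M P1=I  mem[L1]=86
24. P1: store L0 := 97  bus=[BusRdX]  L0: P0=I P1=M  mem[L0]=90
25. P0: store L0 := 57  bus=[BusRdX,Flush]  L0: P0=M P1=I  mem[L0]=97
26. P0: load  L1  bus=[-]  L1: P0=M P1=I  mem[L1]=86
27. P0: load  L1  bus=[-]  L1: P0=M P1=I  mem[L1]=86
28. P1: load  L1  bus=[BusRd,Flush]  L1: P0=S P1=S  mem[L1]=75

invalidations = 3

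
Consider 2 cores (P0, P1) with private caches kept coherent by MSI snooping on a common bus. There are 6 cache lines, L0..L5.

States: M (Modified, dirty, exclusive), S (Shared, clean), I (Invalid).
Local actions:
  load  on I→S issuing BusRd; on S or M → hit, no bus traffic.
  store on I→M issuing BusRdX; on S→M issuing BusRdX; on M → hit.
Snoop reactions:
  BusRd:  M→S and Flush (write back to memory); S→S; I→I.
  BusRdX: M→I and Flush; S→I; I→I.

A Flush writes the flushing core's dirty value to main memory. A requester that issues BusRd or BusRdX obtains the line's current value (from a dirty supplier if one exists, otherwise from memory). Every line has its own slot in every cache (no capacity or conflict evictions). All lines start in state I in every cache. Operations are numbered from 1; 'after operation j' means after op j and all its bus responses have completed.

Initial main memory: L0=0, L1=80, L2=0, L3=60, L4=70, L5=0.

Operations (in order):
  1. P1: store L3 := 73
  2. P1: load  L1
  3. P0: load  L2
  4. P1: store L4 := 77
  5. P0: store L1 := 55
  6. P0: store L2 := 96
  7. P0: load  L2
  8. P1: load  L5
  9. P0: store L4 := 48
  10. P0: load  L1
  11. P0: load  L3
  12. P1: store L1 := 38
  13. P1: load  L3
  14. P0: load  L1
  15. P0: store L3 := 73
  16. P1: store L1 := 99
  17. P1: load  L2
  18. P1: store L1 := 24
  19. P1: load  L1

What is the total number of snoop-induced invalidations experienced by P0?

invalidations = 2

[1] P1: store L3 := 73 | P0:I, P1:M(73) | bus: BusRdX
[2] P1: load  L1 | P0:I, P1:S(80) | bus: BusRd
[3] P0: load  L2 | P0:S(0), P1:I | bus: BusRd
[4] P1: store L4 := 77 | P0:I, P1:M(77) | bus: BusRdX
[5] P0: store L1 := 55 | P0:M(55), P1:I | bus: BusRdX
[6] P0: store L2 := 96 | P0:M(96), P1:I | bus: BusRdX
[7] P0: load  L2 | P0:M(96), P1:I | bus: none
[8] P1: load  L5 | P0:I, P1:S(0) | bus: BusRd
[9] P0: store L4 := 48 | P0:M(48), P1:I | bus: BusRdX,Flush
[10] P0: load  L1 | P0:M(55), P1:I | bus: none
[11] P0: load  L3 | P0:S(73), P1:S(73) | bus: BusRd,Flush
[12] P1: store L1 := 38 | P0:I, P1:M(38) | bus: BusRdX,Flush
[13] P1: load  L3 | P0:S(73), P1:S(73) | bus: none
[14] P0: load  L1 | P0:S(38), P1:S(38) | bus: BusRd,Flush
[15] P0: store L3 := 73 | P0:M(73), P1:I | bus: BusRdX
[16] P1: store L1 := 99 | P0:I, P1:M(99) | bus: BusRdX
[17] P1: load  L2 | P0:S(96), P1:S(96) | bus: BusRd,Flush
[18] P1: store L1 := 24 | P0:I, P1:M(24) | bus: none
[19] P1: load  L1 | P0:I, P1:M(24) | bus: none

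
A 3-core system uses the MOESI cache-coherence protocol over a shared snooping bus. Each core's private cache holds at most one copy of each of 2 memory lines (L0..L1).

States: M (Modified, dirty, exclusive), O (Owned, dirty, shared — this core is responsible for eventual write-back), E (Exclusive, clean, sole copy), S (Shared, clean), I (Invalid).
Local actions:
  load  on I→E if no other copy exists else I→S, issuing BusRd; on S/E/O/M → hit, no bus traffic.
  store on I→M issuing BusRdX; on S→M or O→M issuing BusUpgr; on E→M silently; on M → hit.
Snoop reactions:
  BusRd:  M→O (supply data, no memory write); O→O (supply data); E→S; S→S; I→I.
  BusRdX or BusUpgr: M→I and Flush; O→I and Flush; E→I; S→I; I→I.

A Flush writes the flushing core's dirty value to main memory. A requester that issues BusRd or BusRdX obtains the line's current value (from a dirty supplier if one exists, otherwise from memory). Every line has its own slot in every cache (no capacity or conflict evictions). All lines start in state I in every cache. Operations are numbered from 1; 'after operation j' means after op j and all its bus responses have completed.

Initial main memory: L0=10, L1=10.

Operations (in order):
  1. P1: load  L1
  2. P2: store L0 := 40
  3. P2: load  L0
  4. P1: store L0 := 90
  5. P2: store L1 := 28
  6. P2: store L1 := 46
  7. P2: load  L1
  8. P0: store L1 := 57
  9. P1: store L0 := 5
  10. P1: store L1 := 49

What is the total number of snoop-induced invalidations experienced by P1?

  op1 P1: load  L1 → I/E/I on L1; bus BusRd; mem=10
  op2 P2: store L0 := 40 → I/I/M on L0; bus BusRdX; mem=10
  op3 P2: load  L0 → I/I/M on L0; bus (none); mem=10
  op4 P1: store L0 := 90 → I/M/I on L0; bus BusRdX Flush; mem=40
  op5 P2: store L1 := 28 → I/I/M on L1; bus BusRdX; mem=10
  op6 P2: store L1 := 46 → I/I/M on L1; bus (none); mem=10
  op7 P2: load  L1 → I/I/M on L1; bus (none); mem=10
  op8 P0: store L1 := 57 → M/I/I on L1; bus BusRdX Flush; mem=46
  op9 P1: store L0 := 5 → I/M/I on L0; bus (none); mem=40
  op10 P1: store L1 := 49 → I/M/I on L1; bus BusRdX Flush; mem=57

invalidations = 1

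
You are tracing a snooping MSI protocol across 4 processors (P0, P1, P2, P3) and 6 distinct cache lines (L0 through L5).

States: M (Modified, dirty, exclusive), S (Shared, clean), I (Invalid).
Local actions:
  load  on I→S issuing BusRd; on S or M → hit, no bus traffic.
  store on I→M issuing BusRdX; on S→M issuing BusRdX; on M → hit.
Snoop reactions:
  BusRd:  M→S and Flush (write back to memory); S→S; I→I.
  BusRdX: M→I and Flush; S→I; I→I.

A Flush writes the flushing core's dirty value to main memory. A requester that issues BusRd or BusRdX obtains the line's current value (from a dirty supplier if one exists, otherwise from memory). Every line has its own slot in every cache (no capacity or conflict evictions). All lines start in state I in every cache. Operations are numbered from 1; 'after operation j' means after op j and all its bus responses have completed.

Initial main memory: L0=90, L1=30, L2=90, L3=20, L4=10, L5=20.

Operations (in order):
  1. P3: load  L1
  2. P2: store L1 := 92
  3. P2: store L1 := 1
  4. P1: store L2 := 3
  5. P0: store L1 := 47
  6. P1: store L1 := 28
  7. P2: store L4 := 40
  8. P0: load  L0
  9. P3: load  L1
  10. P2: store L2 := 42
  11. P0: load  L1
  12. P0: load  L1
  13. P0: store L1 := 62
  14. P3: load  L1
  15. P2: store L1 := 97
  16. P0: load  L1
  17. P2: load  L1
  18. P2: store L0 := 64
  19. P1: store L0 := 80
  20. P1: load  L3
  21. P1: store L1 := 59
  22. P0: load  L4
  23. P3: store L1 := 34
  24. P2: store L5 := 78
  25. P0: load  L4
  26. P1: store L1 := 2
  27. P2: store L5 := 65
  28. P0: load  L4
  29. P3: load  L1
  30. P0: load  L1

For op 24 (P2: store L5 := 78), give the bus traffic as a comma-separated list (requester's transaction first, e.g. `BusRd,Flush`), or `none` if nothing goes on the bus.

bus = BusRdX

step 1: P3: load  L1  ⟶  IIIS  (L1)  txn=BusRd  M[L1]=30
step 2: P2: store L1 := 92  ⟶  IIMI  (L1)  txn=BusRdX  M[L1]=30
step 3: P2: store L1 := 1  ⟶  IIMI  (L1)  txn=∅  M[L1]=30
step 4: P1: store L2 := 3  ⟶  IMII  (L2)  txn=BusRdX  M[L2]=90
step 5: P0: store L1 := 47  ⟶  MIII  (L1)  txn=BusRdX+Flush  M[L1]=1
step 6: P1: store L1 := 28  ⟶  IMII  (L1)  txn=BusRdX+Flush  M[L1]=47
step 7: P2: store L4 := 40  ⟶  IIMI  (L4)  txn=BusRdX  M[L4]=10
step 8: P0: load  L0  ⟶  SIII  (L0)  txn=BusRd  M[L0]=90
step 9: P3: load  L1  ⟶  ISIS  (L1)  txn=BusRd+Flush  M[L1]=28
step 10: P2: store L2 := 42  ⟶  IIMI  (L2)  txn=BusRdX+Flush  M[L2]=3
step 11: P0: load  L1  ⟶  SSIS  (L1)  txn=BusRd  M[L1]=28
step 12: P0: load  L1  ⟶  SSIS  (L1)  txn=∅  M[L1]=28
step 13: P0: store L1 := 62  ⟶  MIII  (L1)  txn=BusRdX  M[L1]=28
step 14: P3: load  L1  ⟶  SIIS  (L1)  txn=BusRd+Flush  M[L1]=62
step 15: P2: store L1 := 97  ⟶  IIMI  (L1)  txn=BusRdX  M[L1]=62
step 16: P0: load  L1  ⟶  SISI  (L1)  txn=BusRd+Flush  M[L1]=97
step 17: P2: load  L1  ⟶  SISI  (L1)  txn=∅  M[L1]=97
step 18: P2: store L0 := 64  ⟶  IIMI  (L0)  txn=BusRdX  M[L0]=90
step 19: P1: store L0 := 80  ⟶  IMII  (L0)  txn=BusRdX+Flush  M[L0]=64
step 20: P1: load  L3  ⟶  ISII  (L3)  txn=BusRd  M[L3]=20
step 21: P1: store L1 := 59  ⟶  IMII  (L1)  txn=BusRdX  M[L1]=97
step 22: P0: load  L4  ⟶  SISI  (L4)  txn=BusRd+Flush  M[L4]=40
step 23: P3: store L1 := 34  ⟶  IIIM  (L1)  txn=BusRdX+Flush  M[L1]=59
step 24: P2: store L5 := 78  ⟶  IIMI  (L5)  txn=BusRdX  M[L5]=20
step 25: P0: load  L4  ⟶  SISI  (L4)  txn=∅  M[L4]=40
step 26: P1: store L1 := 2  ⟶  IMII  (L1)  txn=BusRdX+Flush  M[L1]=34
step 27: P2: store L5 := 65  ⟶  IIMI  (L5)  txn=∅  M[L5]=20
step 28: P0: load  L4  ⟶  SISI  (L4)  txn=∅  M[L4]=40
step 29: P3: load  L1  ⟶  ISIS  (L1)  txn=BusRd+Flush  M[L1]=2
step 30: P0: load  L1  ⟶  SSIS  (L1)  txn=BusRd  M[L1]=2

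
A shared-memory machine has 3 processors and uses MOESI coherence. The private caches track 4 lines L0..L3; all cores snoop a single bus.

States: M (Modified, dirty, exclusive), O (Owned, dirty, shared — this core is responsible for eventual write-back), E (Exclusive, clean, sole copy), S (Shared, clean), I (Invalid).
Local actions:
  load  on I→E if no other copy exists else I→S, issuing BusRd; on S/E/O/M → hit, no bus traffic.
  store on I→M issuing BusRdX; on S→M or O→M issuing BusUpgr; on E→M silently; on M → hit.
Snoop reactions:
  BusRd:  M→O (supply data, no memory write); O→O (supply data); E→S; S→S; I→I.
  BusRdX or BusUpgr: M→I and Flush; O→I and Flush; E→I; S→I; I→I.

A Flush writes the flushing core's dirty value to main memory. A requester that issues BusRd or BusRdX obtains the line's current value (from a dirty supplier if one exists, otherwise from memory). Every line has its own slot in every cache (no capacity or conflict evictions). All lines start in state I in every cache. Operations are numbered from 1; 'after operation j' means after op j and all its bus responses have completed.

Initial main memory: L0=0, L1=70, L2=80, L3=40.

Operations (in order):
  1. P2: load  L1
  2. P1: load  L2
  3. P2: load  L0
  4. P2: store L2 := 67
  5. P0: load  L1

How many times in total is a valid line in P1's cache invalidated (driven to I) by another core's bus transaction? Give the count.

[1] P2: load  L1 | P0:I, P1:I, P2:E(70) | bus: BusRd
[2] P1: load  L2 | P0:I, P1:E(80), P2:I | bus: BusRd
[3] P2: load  L0 | P0:I, P1:I, P2:E(0) | bus: BusRd
[4] P2: store L2 := 67 | P0:I, P1:I, P2:M(67) | bus: BusRdX
[5] P0: load  L1 | P0:S(70), P1:I, P2:S(70) | bus: BusRd

invalidations = 1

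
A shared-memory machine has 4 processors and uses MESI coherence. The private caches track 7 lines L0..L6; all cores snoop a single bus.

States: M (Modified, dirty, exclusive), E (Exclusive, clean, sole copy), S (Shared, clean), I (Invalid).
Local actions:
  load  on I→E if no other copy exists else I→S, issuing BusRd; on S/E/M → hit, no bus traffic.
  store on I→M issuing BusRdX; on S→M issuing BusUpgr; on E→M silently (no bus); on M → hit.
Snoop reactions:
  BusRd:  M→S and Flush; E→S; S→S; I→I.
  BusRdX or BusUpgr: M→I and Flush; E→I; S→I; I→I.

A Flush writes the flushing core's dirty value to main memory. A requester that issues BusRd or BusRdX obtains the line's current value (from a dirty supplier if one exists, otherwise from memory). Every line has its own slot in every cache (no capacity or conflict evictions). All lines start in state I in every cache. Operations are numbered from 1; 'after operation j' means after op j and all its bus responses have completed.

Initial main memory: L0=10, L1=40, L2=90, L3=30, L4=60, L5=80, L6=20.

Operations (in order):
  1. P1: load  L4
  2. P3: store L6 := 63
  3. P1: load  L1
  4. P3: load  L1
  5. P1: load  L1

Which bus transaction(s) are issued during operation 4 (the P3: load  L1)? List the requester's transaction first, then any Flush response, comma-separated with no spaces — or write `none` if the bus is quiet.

step 1: P1: load  L4  ⟶  IEII  (L4)  txn=BusRd  M[L4]=60
step 2: P3: store L6 := 63  ⟶  IIIM  (L6)  txn=BusRdX  M[L6]=20
step 3: P1: load  L1  ⟶  IEII  (L1)  txn=BusRd  M[L1]=40
step 4: P3: load  L1  ⟶  ISIS  (L1)  txn=BusRd  M[L1]=40
step 5: P1: load  L1  ⟶  ISIS  (L1)  txn=∅  M[L1]=40

bus = BusRd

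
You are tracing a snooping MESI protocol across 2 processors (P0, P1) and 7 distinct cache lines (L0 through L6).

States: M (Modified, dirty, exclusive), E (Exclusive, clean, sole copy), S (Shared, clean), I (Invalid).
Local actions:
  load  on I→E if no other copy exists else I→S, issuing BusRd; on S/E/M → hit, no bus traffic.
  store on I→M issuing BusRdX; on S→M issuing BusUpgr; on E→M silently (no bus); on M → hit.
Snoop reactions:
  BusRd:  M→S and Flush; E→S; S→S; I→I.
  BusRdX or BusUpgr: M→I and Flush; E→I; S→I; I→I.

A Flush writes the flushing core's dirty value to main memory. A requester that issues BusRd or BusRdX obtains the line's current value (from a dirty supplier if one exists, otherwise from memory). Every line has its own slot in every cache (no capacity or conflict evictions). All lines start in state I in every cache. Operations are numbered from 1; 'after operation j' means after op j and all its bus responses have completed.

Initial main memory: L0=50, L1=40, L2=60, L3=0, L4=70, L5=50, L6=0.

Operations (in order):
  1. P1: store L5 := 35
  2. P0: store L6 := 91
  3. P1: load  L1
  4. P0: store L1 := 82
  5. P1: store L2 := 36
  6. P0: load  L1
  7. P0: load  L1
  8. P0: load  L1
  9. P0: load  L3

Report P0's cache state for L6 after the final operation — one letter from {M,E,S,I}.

1. P1: store L5 := 35  bus=[BusRdX]  L5: P0=I P1=M  mem[L5]=50
2. P0: store L6 := 91  bus=[BusRdX]  L6: P0=M P1=I  mem[L6]=0
3. P1: load  L1  bus=[BusRd]  L1: P0=I P1=E  mem[L1]=40
4. P0: store L1 := 82  bus=[BusRdX]  L1: P0=M P1=I  mem[L1]=40
5. P1: store L2 := 36  bus=[BusRdX]  L2: P0=I P1=M  mem[L2]=60
6. P0: load  L1  bus=[-]  L1: P0=M P1=I  mem[L1]=40
7. P0: load  L1  bus=[-]  L1: P0=M P1=I  mem[L1]=40
8. P0: load  L1  bus=[-]  L1: P0=M P1=I  mem[L1]=40
9. P0: load  L3  bus=[BusRd]  L3: P0=E P1=I  mem[L3]=0

state = M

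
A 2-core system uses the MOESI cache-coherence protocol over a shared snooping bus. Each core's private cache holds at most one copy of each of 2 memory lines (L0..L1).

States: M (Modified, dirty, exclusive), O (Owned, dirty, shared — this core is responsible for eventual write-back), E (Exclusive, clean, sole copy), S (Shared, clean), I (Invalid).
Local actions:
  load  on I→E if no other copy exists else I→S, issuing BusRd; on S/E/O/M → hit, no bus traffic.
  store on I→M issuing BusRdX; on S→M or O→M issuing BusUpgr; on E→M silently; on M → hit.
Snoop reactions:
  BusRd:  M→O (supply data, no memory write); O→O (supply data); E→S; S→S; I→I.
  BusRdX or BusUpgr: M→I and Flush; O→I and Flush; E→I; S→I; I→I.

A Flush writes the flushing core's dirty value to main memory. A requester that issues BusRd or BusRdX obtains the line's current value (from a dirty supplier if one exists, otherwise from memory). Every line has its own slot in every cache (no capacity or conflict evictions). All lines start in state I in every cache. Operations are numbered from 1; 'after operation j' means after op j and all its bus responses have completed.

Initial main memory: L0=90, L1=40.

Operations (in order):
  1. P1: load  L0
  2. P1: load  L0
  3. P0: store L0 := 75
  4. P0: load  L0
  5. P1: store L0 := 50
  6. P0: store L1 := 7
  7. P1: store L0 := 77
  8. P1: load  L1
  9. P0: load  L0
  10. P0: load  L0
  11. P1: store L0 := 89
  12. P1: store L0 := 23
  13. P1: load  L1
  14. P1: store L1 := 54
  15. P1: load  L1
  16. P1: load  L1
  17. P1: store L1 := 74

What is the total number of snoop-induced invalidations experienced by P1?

  op1 P1: load  L0 → I/E on L0; bus BusRd; mem=90
  op2 P1: load  L0 → I/E on L0; bus (none); mem=90
  op3 P0: store L0 := 75 → M/I on L0; bus BusRdX; mem=90
  op4 P0: load  L0 → M/I on L0; bus (none); mem=90
  op5 P1: store L0 := 50 → I/M on L0; bus BusRdX Flush; mem=75
  op6 P0: store L1 := 7 → M/I on L1; bus BusRdX; mem=40
  op7 P1: store L0 := 77 → I/M on L0; bus (none); mem=75
  op8 P1: load  L1 → O/S on L1; bus BusRd; mem=40
  op9 P0: load  L0 → S/O on L0; bus BusRd; mem=75
  op10 P0: load  L0 → S/O on L0; bus (none); mem=75
  op11 P1: store L0 := 89 → I/M on L0; bus BusUpgr; mem=75
  op12 P1: store L0 := 23 → I/M on L0; bus (none); mem=75
  op13 P1: load  L1 → O/S on L1; bus (none); mem=40
  op14 P1: store L1 := 54 → I/M on L1; bus BusUpgr Flush; mem=7
  op15 P1: load  L1 → I/M on L1; bus (none); mem=7
  op16 P1: load  L1 → I/M on L1; bus (none); mem=7
  op17 P1: store L1 := 74 → I/M on L1; bus (none); mem=7

invalidations = 1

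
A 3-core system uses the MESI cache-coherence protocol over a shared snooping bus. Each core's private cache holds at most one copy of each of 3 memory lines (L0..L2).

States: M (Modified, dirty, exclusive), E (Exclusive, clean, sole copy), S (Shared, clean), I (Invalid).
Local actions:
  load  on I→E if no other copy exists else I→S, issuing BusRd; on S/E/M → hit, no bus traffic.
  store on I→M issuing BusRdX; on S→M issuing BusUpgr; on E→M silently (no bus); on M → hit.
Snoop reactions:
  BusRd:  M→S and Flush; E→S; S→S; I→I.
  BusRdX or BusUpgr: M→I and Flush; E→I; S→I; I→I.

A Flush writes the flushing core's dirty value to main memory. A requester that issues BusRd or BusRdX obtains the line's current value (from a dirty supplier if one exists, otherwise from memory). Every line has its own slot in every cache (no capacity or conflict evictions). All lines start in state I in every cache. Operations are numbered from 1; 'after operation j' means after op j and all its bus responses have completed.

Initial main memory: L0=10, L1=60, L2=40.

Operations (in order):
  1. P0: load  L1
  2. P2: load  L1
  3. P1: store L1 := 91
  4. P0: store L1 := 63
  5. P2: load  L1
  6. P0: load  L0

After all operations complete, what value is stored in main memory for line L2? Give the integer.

memory[L2] = 40

1. P0: load  L1  bus=[BusRd]  L1: P0=E P1=I P2=I  mem[L1]=60
2. P2: load  L1  bus=[BusRd]  L1: P0=S P1=I P2=S  mem[L1]=60
3. P1: store L1 := 91  bus=[BusRdX]  L1: P0=I P1=M P2=I  mem[L1]=60
4. P0: store L1 := 63  bus=[BusRdX,Flush]  L1: P0=M P1=I P2=I  mem[L1]=91
5. P2: load  L1  bus=[BusRd,Flush]  L1: P0=S P1=I P2=S  mem[L1]=63
6. P0: load  L0  bus=[BusRd]  L0: P0=E P1=I P2=I  mem[L0]=10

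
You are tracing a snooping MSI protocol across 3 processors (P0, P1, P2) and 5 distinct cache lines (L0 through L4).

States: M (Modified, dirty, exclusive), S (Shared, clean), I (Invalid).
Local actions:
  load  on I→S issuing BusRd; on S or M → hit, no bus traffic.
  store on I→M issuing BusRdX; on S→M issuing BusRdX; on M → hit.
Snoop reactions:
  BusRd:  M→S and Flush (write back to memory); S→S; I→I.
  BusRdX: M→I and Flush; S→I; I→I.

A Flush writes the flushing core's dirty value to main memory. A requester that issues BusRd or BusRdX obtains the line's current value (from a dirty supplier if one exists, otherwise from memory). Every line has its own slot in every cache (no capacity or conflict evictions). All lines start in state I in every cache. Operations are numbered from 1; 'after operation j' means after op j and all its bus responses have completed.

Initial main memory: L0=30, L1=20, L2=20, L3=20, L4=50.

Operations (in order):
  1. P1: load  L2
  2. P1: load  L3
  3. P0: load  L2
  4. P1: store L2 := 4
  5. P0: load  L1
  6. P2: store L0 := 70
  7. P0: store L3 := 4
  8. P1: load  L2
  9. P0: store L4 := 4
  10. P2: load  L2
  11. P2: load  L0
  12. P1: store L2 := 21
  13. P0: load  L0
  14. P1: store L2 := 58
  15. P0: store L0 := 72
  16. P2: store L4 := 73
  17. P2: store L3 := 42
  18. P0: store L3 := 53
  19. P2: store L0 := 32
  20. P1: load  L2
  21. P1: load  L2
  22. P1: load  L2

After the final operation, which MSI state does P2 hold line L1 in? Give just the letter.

1. P1: load  L2  bus=[BusRd]  L2: P0=I P1=S P2=I  mem[L2]=20
2. P1: load  L3  bus=[BusRd]  L3: P0=I P1=S P2=I  mem[L3]=20
3. P0: load  L2  bus=[BusRd]  L2: P0=S P1=S P2=I  mem[L2]=20
4. P1: store L2 := 4  bus=[BusRdX]  L2: P0=I P1=M P2=I  mem[L2]=20
5. P0: load  L1  bus=[BusRd]  L1: P0=S P1=I P2=I  mem[L1]=20
6. P2: store L0 := 70  bus=[BusRdX]  L0: P0=I P1=I P2=M  mem[L0]=30
7. P0: store L3 := 4  bus=[BusRdX]  L3: P0=M P1=I P2=I  mem[L3]=20
8. P1: load  L2  bus=[-]  L2: P0=I P1=M P2=I  mem[L2]=20
9. P0: store L4 := 4  bus=[BusRdX]  L4: P0=M P1=I P2=I  mem[L4]=50
10. P2: load  L2  bus=[BusRd,Flush]  L2: P0=I P1=S P2=S  mem[L2]=4
11. P2: load  L0  bus=[-]  L0: P0=I P1=I P2=M  mem[L0]=30
12. P1: store L2 := 21  bus=[BusRdX]  L2: P0=I P1=M P2=I  mem[L2]=4
13. P0: load  L0  bus=[BusRd,Flush]  L0: P0=S P1=I P2=S  mem[L0]=70
14. P1: store L2 := 58  bus=[-]  L2: P0=I P1=M P2=I  mem[L2]=4
15. P0: store L0 := 72  bus=[BusRdX]  L0: P0=M P1=I P2=I  mem[L0]=70
16. P2: store L4 := 73  bus=[BusRdX,Flush]  L4: P0=I P1=I P2=M  mem[L4]=4
17. P2: store L3 := 42  bus=[BusRdX,Flush]  L3: P0=I P1=I P2=M  mem[L3]=4
18. P0: store L3 := 53  bus=[BusRdX,Flush]  L3: P0=M P1=I P2=I  mem[L3]=42
19. P2: store L0 := 32  bus=[BusRdX,Flush]  L0: P0=I P1=I P2=M  mem[L0]=72
20. P1: load  L2  bus=[-]  L2: P0=I P1=M P2=I  mem[L2]=4
21. P1: load  L2  bus=[-]  L2: P0=I P1=M P2=I  mem[L2]=4
22. P1: load  L2  bus=[-]  L2: P0=I P1=M P2=I  mem[L2]=4

state = I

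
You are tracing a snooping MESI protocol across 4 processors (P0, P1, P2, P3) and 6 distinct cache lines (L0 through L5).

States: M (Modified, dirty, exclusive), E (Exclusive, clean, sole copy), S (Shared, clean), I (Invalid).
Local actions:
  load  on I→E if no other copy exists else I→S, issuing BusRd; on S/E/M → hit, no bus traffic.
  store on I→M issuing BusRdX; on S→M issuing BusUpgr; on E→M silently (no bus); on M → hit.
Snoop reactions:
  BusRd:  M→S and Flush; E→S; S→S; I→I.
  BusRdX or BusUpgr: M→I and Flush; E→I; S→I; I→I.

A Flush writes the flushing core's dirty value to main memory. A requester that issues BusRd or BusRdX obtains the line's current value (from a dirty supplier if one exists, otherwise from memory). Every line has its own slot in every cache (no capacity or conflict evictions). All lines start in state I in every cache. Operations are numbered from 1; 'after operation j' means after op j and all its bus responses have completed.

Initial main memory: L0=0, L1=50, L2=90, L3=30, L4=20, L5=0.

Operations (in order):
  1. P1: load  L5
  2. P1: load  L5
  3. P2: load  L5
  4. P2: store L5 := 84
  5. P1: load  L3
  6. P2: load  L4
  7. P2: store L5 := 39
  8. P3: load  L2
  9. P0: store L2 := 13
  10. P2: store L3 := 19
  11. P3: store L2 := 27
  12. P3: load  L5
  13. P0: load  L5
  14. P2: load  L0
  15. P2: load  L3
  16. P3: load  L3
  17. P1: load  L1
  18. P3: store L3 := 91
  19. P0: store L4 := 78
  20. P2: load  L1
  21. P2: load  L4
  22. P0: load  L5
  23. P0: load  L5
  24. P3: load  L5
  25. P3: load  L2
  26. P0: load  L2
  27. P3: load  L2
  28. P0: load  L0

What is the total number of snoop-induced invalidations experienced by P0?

1. P1: load  L5  bus=[BusRd]  L5: P0=I P1=E P2=I P3=I  mem[L5]=0
2. P1: load  L5  bus=[-]  L5: P0=I P1=E P2=I P3=I  mem[L5]=0
3. P2: load  L5  bus=[BusRd]  L5: P0=I P1=S P2=S P3=I  mem[L5]=0
4. P2: store L5 := 84  bus=[BusUpgr]  L5: P0=I P1=I P2=M P3=I  mem[L5]=0
5. P1: load  L3  bus=[BusRd]  L3: P0=I P1=E P2=I P3=I  mem[L3]=30
6. P2: load  L4  bus=[BusRd]  L4: P0=I P1=I P2=E P3=I  mem[L4]=20
7. P2: store L5 := 39  bus=[-]  L5: P0=I P1=I P2=M P3=I  mem[L5]=0
8. P3: load  L2  bus=[BusRd]  L2: P0=I P1=I P2=I P3=E  mem[L2]=90
9. P0: store L2 := 13  bus=[BusRdX]  L2: P0=M P1=I P2=I P3=I  mem[L2]=90
10. P2: store L3 := 19  bus=[BusRdX]  L3: P0=I P1=I P2=M P3=I  mem[L3]=30
11. P3: store L2 := 27  bus=[BusRdX,Flush]  L2: P0=I P1=I P2=I P3=M  mem[L2]=13
12. P3: load  L5  bus=[BusRd,Flush]  L5: P0=I P1=I P2=S P3=S  mem[L5]=39
13. P0: load  L5  bus=[BusRd]  L5: P0=S P1=I P2=S P3=S  mem[L5]=39
14. P2: load  L0  bus=[BusRd]  L0: P0=I P1=I P2=E P3=I  mem[L0]=0
15. P2: load  L3  bus=[-]  L3: P0=I P1=I P2=M P3=I  mem[L3]=30
16. P3: load  L3  bus=[BusRd,Flush]  L3: P0=I P1=I P2=S P3=S  mem[L3]=19
17. P1: load  L1  bus=[BusRd]  L1: P0=I P1=E P2=I P3=I  mem[L1]=50
18. P3: store L3 := 91  bus=[BusUpgr]  L3: P0=I P1=I P2=I P3=M  mem[L3]=19
19. P0: store L4 := 78  bus=[BusRdX]  L4: P0=M P1=I P2=I P3=I  mem[L4]=20
20. P2: load  L1  bus=[BusRd]  L1: P0=I P1=S P2=S P3=I  mem[L1]=50
21. P2: load  L4  bus=[BusRd,Flush]  L4: P0=S P1=I P2=S P3=I  mem[L4]=78
22. P0: load  L5  bus=[-]  L5: P0=S P1=I P2=S P3=S  mem[L5]=39
23. P0: load  L5  bus=[-]  L5: P0=S P1=I P2=S P3=S  mem[L5]=39
24. P3: load  L5  bus=[-]  L5: P0=S P1=I P2=S P3=S  mem[L5]=39
25. P3: load  L2  bus=[-]  L2: P0=I P1=I P2=I P3=M  mem[L2]=13
26. P0: load  L2  bus=[BusRd,Flush]  L2: P0=S P1=I P2=I P3=S  mem[L2]=27
27. P3: load  L2  bus=[-]  L2: P0=S P1=I P2=I P3=S  mem[L2]=27
28. P0: load  L0  bus=[BusRd]  L0: P0=S P1=I P2=S P3=I  mem[L0]=0

invalidations = 1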